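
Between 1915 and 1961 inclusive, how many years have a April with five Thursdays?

April has 30 days; it has five Thursdays when Thursday falls among the first (month-length − 28) days — i.e. when April 1 is one of Thursday/Wednesday.
April 1 by year: 1915:Thu✓ 1916:Sat 1917:Sun 1918:Mon 1919:Tue 1920:Thu✓ 1921:Fri 1922:Sat 1923:Sun 1924:Tue 1925:Wed✓ 1926:Thu✓ 1927:Fri 1928:Sun 1929:Mon …(17 more)… 1947:Tue 1948:Thu✓ 1949:Fri 1950:Sat 1951:Sun 1952:Tue 1953:Wed✓ 1954:Thu✓ 1955:Fri 1956:Sun 1957:Mon 1958:Tue 1959:Wed✓ 1960:Fri 1961:Sat
Years with five Thursdays: 1915, 1920, 1925, 1926, 1931, 1936, 1937, 1942, 1943, 1948, 1953, 1954, 1959 → 13.

13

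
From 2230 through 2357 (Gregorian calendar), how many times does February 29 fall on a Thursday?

Leap years in 2230–2357: 31 of them.
Feb 29 weekday advances by 5 (mod 7) from one leap year to the next four years later (or differs when a century non-leap intervenes).
Leap-day weekdays: 2232:Wed 2236:Mon 2240:Sat 2244:Thu✓ 2248:Tue 2252:Sun 2256:Fri 2260:Wed 2264:Mon 2268:Sat 2272:Thu✓ 2276:Tue 2280:Sun …(5 more)… 2308:Sat 2312:Thu✓ 2316:Tue 2320:Sun 2324:Fri 2328:Wed 2332:Mon 2336:Sat 2340:Thu✓ 2344:Tue 2348:Sun 2352:Fri 2356:Wed
Thursday: 2244, 2272, 2312, 2340 → 4.

4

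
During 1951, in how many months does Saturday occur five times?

A month of length L has five Saturdays iff its first Saturday is on day ≤ L−28 (so day 1–3 in a 31-day month, 1–2 in a 30-day month, day 1 in a leap February).
Checking each month of 1951: Jan starts Mon (31d); Feb starts Thu (28d); Mar starts Thu (31d) ✓; Apr starts Sun (30d); May starts Tue (31d); Jun starts Fri (30d) ✓; Jul starts Sun (31d); Aug starts Wed (31d); Sep starts Sat (30d) ✓; Oct starts Mon (31d); Nov starts Thu (30d); Dec starts Sat (31d) ✓.
Five-Saturday months: March, June, September, December → 4.

4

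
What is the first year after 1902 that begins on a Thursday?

1903

Jan 1 advances by 2 weekdays after a leap year and by 1 after a common year.
1902: Jan 1 is Wednesday.
1903: Thursday
1903 begins on a Thursday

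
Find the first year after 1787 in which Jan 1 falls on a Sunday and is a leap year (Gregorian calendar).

1792

Jan 1 advances by 2 weekdays after a leap year and by 1 after a common year.
1787: Jan 1 is Monday.
1788: Tuesday (leap)
1789: Thursday
1790: Friday
1791: Saturday
1792: Sunday (leap)
1792 begins on a Sunday and is a leap year.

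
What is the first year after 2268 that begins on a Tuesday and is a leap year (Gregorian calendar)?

Jan 1 advances by 2 weekdays after a leap year and by 1 after a common year.
2268: Jan 1 is Wednesday (leap).
2269: Friday
2270: Saturday
2271: Sunday
2272: Monday (leap)
2273: Wednesday
2274: Thursday
2275: Friday
2276: Saturday (leap)
2277: Monday
2278: Tuesday
2279: Wednesday
2280: Thursday (leap)
2281: Saturday
2282: Sunday
2283: Monday
2284: Tuesday (leap)
2284 begins on a Tuesday and is a leap year.

2284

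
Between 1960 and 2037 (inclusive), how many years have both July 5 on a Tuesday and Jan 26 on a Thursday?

Check each year's weekday for July 5 and Jan 26:
  1960: Tue/Tue  1961: Wed/Thu  1962: Thu/Fri  1963: Fri/Sat  1964: Sun/Sun  1965: Mon/Tue  1966: Tue/Wed  1967: Wed/Thu  1968: Fri/Fri  1969: Sat/Sun  1970: Sun/Mon  1971: Mon/Tue  1972: Wed/Wed  1973: Thu/Fri  …(50 more)…  2024: Fri/Fri  2025: Sat/Sun  2026: Sun/Mon  2027: Mon/Tue  2028: Wed/Wed  2029: Thu/Fri  2030: Fri/Sat  2031: Sat/Sun  2032: Mon/Mon  2033: Tue/Wed  2034: Wed/Thu  2035: Thu/Fri  2036: Sat/Sat  2037: Sun/Mon
Both conditions hold in: no year — 0.

0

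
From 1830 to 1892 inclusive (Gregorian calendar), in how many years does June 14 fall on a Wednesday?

8

Track June 14's weekday year by year (advancing +1, or +2 across a Feb 29):
  1830: Mon  1831: Tue (+1)  1832: Thu (+2)  1833: Fri (+1)  1834: Sat (+1)
  1835: Sun (+1)  1836: Tue (+2)  1837: Wed (+1) ✓  1838: Thu (+1)  1839: Fri (+1)
  1840: Sun (+2)  1841: Mon (+1)  1842: Tue (+1)  1843: Wed (+1) ✓  … (35 more years) …
  1879: Sat (+1)  1880: Mon (+2)  1881: Tue (+1)  1882: Wed (+1) ✓  1883: Thu (+1)
  1884: Sat (+2)  1885: Sun (+1)  1886: Mon (+1)  1887: Tue (+1)  1888: Thu (+2)
  1889: Fri (+1)  1890: Sat (+1)  1891: Sun (+1)  1892: Tue (+2)
Wednesday years: 1837, 1843, 1848, 1854, 1865, 1871, 1876, 1882 — 8 in total.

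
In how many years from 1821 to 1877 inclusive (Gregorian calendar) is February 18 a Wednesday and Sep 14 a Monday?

6

Check each year's weekday for February 18 and Sep 14:
  1821: Sun/Fri  1822: Mon/Sat  1823: Tue/Sun  1824: Wed/Tue  1825: Fri/Wed  1826: Sat/Thu  1827: Sun/Fri  1828: Mon/Sun  1829: Wed/Mon ✓  1830: Thu/Tue  1831: Fri/Wed  1832: Sat/Fri  1833: Mon/Sat  1834: Tue/Sun  …(29 more)…  1864: Thu/Wed  1865: Sat/Thu  1866: Sun/Fri  1867: Mon/Sat  1868: Tue/Mon  1869: Thu/Tue  1870: Fri/Wed  1871: Sat/Thu  1872: Sun/Sat  1873: Tue/Sun  1874: Wed/Mon ✓  1875: Thu/Tue  1876: Fri/Thu  1877: Sun/Fri
Both conditions hold in: 1829, 1835, 1846, 1857, 1863, 1874 — 6.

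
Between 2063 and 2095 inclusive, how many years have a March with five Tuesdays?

15

March has 31 days; it has five Tuesdays when Tuesday falls among the first (month-length − 28) days — i.e. when March 1 is one of Tuesday/Monday/Sunday.
March 1 by year: 2063:Thu 2064:Sat 2065:Sun✓ 2066:Mon✓ 2067:Tue✓ 2068:Thu 2069:Fri 2070:Sat 2071:Sun✓ 2072:Tue✓ 2073:Wed 2074:Thu 2075:Fri 2076:Sun✓ 2077:Mon✓ …(3 more)… 2081:Sat 2082:Sun✓ 2083:Mon✓ 2084:Wed 2085:Thu 2086:Fri 2087:Sat 2088:Mon✓ 2089:Tue✓ 2090:Wed 2091:Thu 2092:Sat 2093:Sun✓ 2094:Mon✓ 2095:Tue✓
Years with five Tuesdays: 2065, 2066, 2067, 2071, 2072, 2076, 2077, 2078, 2082, 2083, 2088, 2089, 2093, 2094, 2095 → 15.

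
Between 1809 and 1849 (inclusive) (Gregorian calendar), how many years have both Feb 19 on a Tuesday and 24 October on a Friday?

1

Check each year's weekday for Feb 19 and 24 October:
  1809: Sun/Tue  1810: Mon/Wed  1811: Tue/Thu  1812: Wed/Sat  1813: Fri/Sun  1814: Sat/Mon  1815: Sun/Tue  1816: Mon/Thu  1817: Wed/Fri  1818: Thu/Sat  1819: Fri/Sun  1820: Sat/Tue  1821: Mon/Wed  1822: Tue/Thu  …(13 more)…  1836: Fri/Mon  1837: Sun/Tue  1838: Mon/Wed  1839: Tue/Thu  1840: Wed/Sat  1841: Fri/Sun  1842: Sat/Mon  1843: Sun/Tue  1844: Mon/Thu  1845: Wed/Fri  1846: Thu/Sat  1847: Fri/Sun  1848: Sat/Tue  1849: Mon/Wed
Both conditions hold in: 1828 — 1.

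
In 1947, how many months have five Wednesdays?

A month of length L has five Wednesdays iff its first Wednesday is on day ≤ L−28 (so day 1–3 in a 31-day month, 1–2 in a 30-day month, day 1 in a leap February).
Checking each month of 1947: Jan starts Wed (31d) ✓; Feb starts Sat (28d); Mar starts Sat (31d); Apr starts Tue (30d) ✓; May starts Thu (31d); Jun starts Sun (30d); Jul starts Tue (31d) ✓; Aug starts Fri (31d); Sep starts Mon (30d); Oct starts Wed (31d) ✓; Nov starts Sat (30d); Dec starts Mon (31d) ✓.
Five-Wednesday months: January, April, July, October, December → 5.

5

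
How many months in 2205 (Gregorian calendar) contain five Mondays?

4

A month of length L has five Mondays iff its first Monday is on day ≤ L−28 (so day 1–3 in a 31-day month, 1–2 in a 30-day month, day 1 in a leap February).
Checking each month of 2205: Jan starts Tue (31d); Feb starts Fri (28d); Mar starts Fri (31d); Apr starts Mon (30d) ✓; May starts Wed (31d); Jun starts Sat (30d); Jul starts Mon (31d) ✓; Aug starts Thu (31d); Sep starts Sun (30d) ✓; Oct starts Tue (31d); Nov starts Fri (30d); Dec starts Sun (31d) ✓.
Five-Monday months: April, July, September, December → 4.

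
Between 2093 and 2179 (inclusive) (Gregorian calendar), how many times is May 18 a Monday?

14

Track May 18's weekday year by year (advancing +1, or +2 across a Feb 29):
  2093: Mon ✓  2094: Tue (+1)  2095: Wed (+1)  2096: Fri (+2)  2097: Sat (+1)
  2098: Sun (+1)  2099: Mon (+1) ✓  2100: Tue (+1)  2101: Wed (+1)  2102: Thu (+1)
  2103: Fri (+1)  2104: Sun (+2)  2105: Mon (+1) ✓  2106: Tue (+1)  … (59 more years) …
  2166: Sun (+1)  2167: Mon (+1) ✓  2168: Wed (+2)  2169: Thu (+1)  2170: Fri (+1)
  2171: Sat (+1)  2172: Mon (+2) ✓  2173: Tue (+1)  2174: Wed (+1)  2175: Thu (+1)
  2176: Sat (+2)  2177: Sun (+1)  2178: Mon (+1) ✓  2179: Tue (+1)
Monday years: 2093, 2099, 2105, 2111, 2116, 2122, 2133, 2139, 2144, 2150, 2161, 2167, 2172, 2178 — 14 in total.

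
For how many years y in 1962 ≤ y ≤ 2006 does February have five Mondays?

1

February has 28 days (29 in leap years); it has five Mondays when Monday falls among the first (month-length − 28) days — i.e. when February 1 is Monday in a leap year (never in a common year).
February 1 by year: 1962:Thu 1963:Fri 1964:Sat 1965:Mon 1966:Tue 1967:Wed 1968:Thu 1969:Sat 1970:Sun 1971:Mon 1972:Tue 1973:Thu 1974:Fri 1975:Sat 1976:Sun …(15 more)… 1992:Sat 1993:Mon 1994:Tue 1995:Wed 1996:Thu 1997:Sat 1998:Sun 1999:Mon 2000:Tue 2001:Thu 2002:Fri 2003:Sat 2004:Sun 2005:Tue 2006:Wed
Years with five Mondays: 1988 → 1.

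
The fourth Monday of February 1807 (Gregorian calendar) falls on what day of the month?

February 1, 1807 is a Sunday, so the first Monday is the 2nd.
The fourth Monday is 2 + 21 = 23.

23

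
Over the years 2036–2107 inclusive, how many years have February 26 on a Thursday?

11

Track February 26's weekday year by year (advancing +1, or +2 across a Feb 29):
  2036: Tue  2037: Thu (+2) ✓  2038: Fri (+1)  2039: Sat (+1)  2040: Sun (+1)
  2041: Tue (+2)  2042: Wed (+1)  2043: Thu (+1) ✓  2044: Fri (+1)  2045: Sun (+2)
  2046: Mon (+1)  2047: Tue (+1)  2048: Wed (+1)  2049: Fri (+2)  … (44 more years) …
  2094: Fri (+1)  2095: Sat (+1)  2096: Sun (+1)  2097: Tue (+2)  2098: Wed (+1)
  2099: Thu (+1) ✓  2100: Fri (+1)  2101: Sat (+1)  2102: Sun (+1)  2103: Mon (+1)
  2104: Tue (+1)  2105: Thu (+2) ✓  2106: Fri (+1)  2107: Sat (+1)
Thursday years: 2037, 2043, 2054, 2060, 2065, 2071, 2082, 2088, 2093, 2099, 2105 — 11 in total.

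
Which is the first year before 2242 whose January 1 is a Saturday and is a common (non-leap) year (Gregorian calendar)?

Jan 1 advances by 2 weekdays after a leap year and by 1 after a common year.
2242: Jan 1 is Saturday.
2241: Friday
2240: Wednesday (leap)
2239: Tuesday
2238: Monday
2237: Sunday
2236: Friday (leap)
2235: Thursday
2234: Wednesday
2233: Tuesday
2232: Sunday (leap)
2231: Saturday
2231 begins on a Saturday and is a common year.

2231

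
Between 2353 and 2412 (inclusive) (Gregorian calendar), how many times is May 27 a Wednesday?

9

Track May 27's weekday year by year (advancing +1, or +2 across a Feb 29):
  2353: Wed ✓  2354: Thu (+1)  2355: Fri (+1)  2356: Sun (+2)  2357: Mon (+1)
  2358: Tue (+1)  2359: Wed (+1) ✓  2360: Fri (+2)  2361: Sat (+1)  2362: Sun (+1)
  2363: Mon (+1)  2364: Wed (+2) ✓  2365: Thu (+1)  2366: Fri (+1)  … (32 more years) …
  2399: Thu (+1)  2400: Sat (+2)  2401: Sun (+1)  2402: Mon (+1)  2403: Tue (+1)
  2404: Thu (+2)  2405: Fri (+1)  2406: Sat (+1)  2407: Sun (+1)  2408: Tue (+2)
  2409: Wed (+1) ✓  2410: Thu (+1)  2411: Fri (+1)  2412: Sun (+2)
Wednesday years: 2353, 2359, 2364, 2370, 2381, 2387, 2392, 2398, 2409 — 9 in total.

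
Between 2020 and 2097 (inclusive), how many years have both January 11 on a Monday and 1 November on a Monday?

9

Check each year's weekday for January 11 and 1 November:
  2020: Sat/Sun  2021: Mon/Mon ✓  2022: Tue/Tue  2023: Wed/Wed  2024: Thu/Fri  2025: Sat/Sat  2026: Sun/Sun  2027: Mon/Mon ✓  2028: Tue/Wed  2029: Thu/Thu  2030: Fri/Fri  2031: Sat/Sat  2032: Sun/Mon  2033: Tue/Tue  …(50 more)…  2084: Tue/Wed  2085: Thu/Thu  2086: Fri/Fri  2087: Sat/Sat  2088: Sun/Mon  2089: Tue/Tue  2090: Wed/Wed  2091: Thu/Thu  2092: Fri/Sat  2093: Sun/Sun  2094: Mon/Mon ✓  2095: Tue/Tue  2096: Wed/Thu  2097: Fri/Fri
Both conditions hold in: 2021, 2027, 2038, 2049, 2055, 2066, 2077, 2083, 2094 — 9.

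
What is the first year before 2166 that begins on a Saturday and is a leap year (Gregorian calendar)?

Jan 1 advances by 2 weekdays after a leap year and by 1 after a common year.
2166: Jan 1 is Wednesday.
2165: Tuesday
2164: Sunday (leap)
2163: Saturday
2162: Friday
2161: Thursday
2160: Tuesday (leap)
2159: Monday
2158: Sunday
2157: Saturday
2156: Thursday (leap)
2155: Wednesday
2154: Tuesday
2153: Monday
2152: Saturday (leap)
2152 begins on a Saturday and is a leap year.

2152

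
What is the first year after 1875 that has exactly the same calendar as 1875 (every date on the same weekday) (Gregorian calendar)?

1886

Two years share a calendar iff Jan 1 falls on the same weekday and both are leap or both are common. 1875: Jan 1 is Friday, common year.
1876: Jan 1 Saturday, leap
1877: Jan 1 Monday, common
1878: Jan 1 Tuesday, common
1879: Jan 1 Wednesday, common
1880: Jan 1 Thursday, leap
1881: Jan 1 Saturday, common
1882: Jan 1 Sunday, common
1883: Jan 1 Monday, common
1884: Jan 1 Tuesday, leap
1885: Jan 1 Thursday, common
1886: Jan 1 Friday, common
1886 matches on both conditions.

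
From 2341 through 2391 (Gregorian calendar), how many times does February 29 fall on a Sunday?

Leap years in 2341–2391: 12 of them.
Feb 29 weekday advances by 5 (mod 7) from one leap year to the next four years later (or differs when a century non-leap intervenes).
Leap-day weekdays: 2344:Tue 2348:Sun✓ 2352:Fri 2356:Wed 2360:Mon 2364:Sat 2368:Thu 2372:Tue 2376:Sun✓ 2380:Fri 2384:Wed 2388:Mon
Sunday: 2348, 2376 → 2.

2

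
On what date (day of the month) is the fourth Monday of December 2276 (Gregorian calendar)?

December 1, 2276 is a Friday, so the first Monday is the 4th.
The fourth Monday is 4 + 21 = 25.

25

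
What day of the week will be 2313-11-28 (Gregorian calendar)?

January 1, 2313 is a Wednesday.
November 28 is day 332 of the year, i.e. 331 days after Jan 1.
331 mod 7 = 2, so advance 2 weekdays from Wednesday: Friday.

Friday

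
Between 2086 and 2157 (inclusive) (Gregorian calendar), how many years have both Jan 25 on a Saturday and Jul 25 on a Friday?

Check each year's weekday for Jan 25 and Jul 25:
  2086: Fri/Thu  2087: Sat/Fri ✓  2088: Sun/Sun  2089: Tue/Mon  2090: Wed/Tue  2091: Thu/Wed  2092: Fri/Fri  2093: Sun/Sat  2094: Mon/Sun  2095: Tue/Mon  2096: Wed/Wed  2097: Fri/Thu  2098: Sat/Fri ✓  2099: Sun/Sat  …(44 more)…  2144: Sat/Sat  2145: Mon/Sun  2146: Tue/Mon  2147: Wed/Tue  2148: Thu/Thu  2149: Sat/Fri ✓  2150: Sun/Sat  2151: Mon/Sun  2152: Tue/Tue  2153: Thu/Wed  2154: Fri/Thu  2155: Sat/Fri ✓  2156: Sun/Sun  2157: Tue/Mon
Both conditions hold in: 2087, 2098, 2110, 2121, 2127, 2138, 2149, 2155 — 8.

8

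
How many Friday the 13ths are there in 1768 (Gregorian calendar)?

1

Check the 13th of each month of 1768: Jan 13: Wed, Feb 13: Sat, Mar 13: Sun, Apr 13: Wed, May 13: Fri, Jun 13: Mon, Jul 13: Wed, Aug 13: Sat, Sep 13: Tue, Oct 13: Thu, Nov 13: Sun, Dec 13: Tue.
Friday occurs in May — 1 month.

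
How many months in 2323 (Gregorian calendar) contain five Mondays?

A month of length L has five Mondays iff its first Monday is on day ≤ L−28 (so day 1–3 in a 31-day month, 1–2 in a 30-day month, day 1 in a leap February).
Checking each month of 2323: Jan starts Mon (31d) ✓; Feb starts Thu (28d); Mar starts Thu (31d); Apr starts Sun (30d) ✓; May starts Tue (31d); Jun starts Fri (30d); Jul starts Sun (31d) ✓; Aug starts Wed (31d); Sep starts Sat (30d); Oct starts Mon (31d) ✓; Nov starts Thu (30d); Dec starts Sat (31d) ✓.
Five-Monday months: January, April, July, October, December → 5.

5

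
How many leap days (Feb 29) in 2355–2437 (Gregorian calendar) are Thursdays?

3

Leap years in 2355–2437: 21 of them.
Feb 29 weekday advances by 5 (mod 7) from one leap year to the next four years later (or differs when a century non-leap intervenes).
Leap-day weekdays: 2356:Wed 2360:Mon 2364:Sat 2368:Thu✓ 2372:Tue 2376:Sun 2380:Fri 2384:Wed 2388:Mon 2392:Sat 2396:Thu✓ 2400:Tue 2404:Sun 2408:Fri 2412:Wed 2416:Mon 2420:Sat 2424:Thu✓ 2428:Tue 2432:Sun 2436:Fri
Thursday: 2368, 2396, 2424 → 3.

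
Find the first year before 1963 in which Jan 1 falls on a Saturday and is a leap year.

1944

Jan 1 advances by 2 weekdays after a leap year and by 1 after a common year.
1963: Jan 1 is Tuesday.
1962: Monday
1961: Sunday
1960: Friday (leap)
1959: Thursday
1958: Wednesday
1957: Tuesday
1956: Sunday (leap)
1955: Saturday
1954: Friday
1953: Thursday
1952: Tuesday (leap)
1951: Monday
1950: Sunday
1949: Saturday
1948: Thursday (leap)
1947: Wednesday
1946: Tuesday
1945: Monday
1944: Saturday (leap)
1944 begins on a Saturday and is a leap year.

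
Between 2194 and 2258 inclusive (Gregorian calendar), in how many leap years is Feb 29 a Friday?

2

Leap years in 2194–2258: 15 of them.
Feb 29 weekday advances by 5 (mod 7) from one leap year to the next four years later (or differs when a century non-leap intervenes).
Leap-day weekdays: 2196:Mon 2204:Wed 2208:Mon 2212:Sat 2216:Thu 2220:Tue 2224:Sun 2228:Fri✓ 2232:Wed 2236:Mon 2240:Sat 2244:Thu 2248:Tue 2252:Sun 2256:Fri✓
Friday: 2228, 2256 → 2.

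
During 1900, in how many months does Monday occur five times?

5

A month of length L has five Mondays iff its first Monday is on day ≤ L−28 (so day 1–3 in a 31-day month, 1–2 in a 30-day month, day 1 in a leap February).
Checking each month of 1900: Jan starts Mon (31d) ✓; Feb starts Thu (28d); Mar starts Thu (31d); Apr starts Sun (30d) ✓; May starts Tue (31d); Jun starts Fri (30d); Jul starts Sun (31d) ✓; Aug starts Wed (31d); Sep starts Sat (30d); Oct starts Mon (31d) ✓; Nov starts Thu (30d); Dec starts Sat (31d) ✓.
Five-Monday months: January, April, July, October, December → 5.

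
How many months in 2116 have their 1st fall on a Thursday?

1

Check the 1st of each month of 2116: Jan 1: Wed, Feb 1: Sat, Mar 1: Sun, Apr 1: Wed, May 1: Fri, Jun 1: Mon, Jul 1: Wed, Aug 1: Sat, Sep 1: Tue, Oct 1: Thu, Nov 1: Sun, Dec 1: Tue.
Thursday occurs in October — 1 month.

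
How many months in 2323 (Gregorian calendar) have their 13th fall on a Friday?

Check the 13th of each month of 2323: Jan 13: Sat, Feb 13: Tue, Mar 13: Tue, Apr 13: Fri, May 13: Sun, Jun 13: Wed, Jul 13: Fri, Aug 13: Mon, Sep 13: Thu, Oct 13: Sat, Nov 13: Tue, Dec 13: Thu.
Friday occurs in April, July — 2 months.

2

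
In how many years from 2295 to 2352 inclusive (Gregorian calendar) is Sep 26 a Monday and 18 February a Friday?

Check each year's weekday for Sep 26 and 18 February:
  2295: Thu/Mon  2296: Sat/Tue  2297: Sun/Thu  2298: Mon/Fri ✓  2299: Tue/Sat  2300: Wed/Sun  2301: Thu/Mon  2302: Fri/Tue  2303: Sat/Wed  2304: Mon/Thu  2305: Tue/Sat  2306: Wed/Sun  2307: Thu/Mon  2308: Sat/Tue  …(30 more)…  2339: Tue/Sat  2340: Thu/Sun  2341: Fri/Tue  2342: Sat/Wed  2343: Sun/Thu  2344: Tue/Fri  2345: Wed/Sun  2346: Thu/Mon  2347: Fri/Tue  2348: Sun/Wed  2349: Mon/Fri ✓  2350: Tue/Sat  2351: Wed/Sun  2352: Fri/Mon
Both conditions hold in: 2298, 2310, 2321, 2327, 2338, 2349 — 6.

6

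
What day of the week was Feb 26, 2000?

January 1, 2000 is a Saturday.
February 26 is day 57 of the year, i.e. 56 days after Jan 1.
56 mod 7 = 0, so advance 0 weekdays from Saturday: Saturday.

Saturday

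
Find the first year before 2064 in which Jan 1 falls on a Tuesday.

2058

Jan 1 advances by 2 weekdays after a leap year and by 1 after a common year.
2064: Jan 1 is Tuesday (leap).
2063: Monday
2062: Sunday
2061: Saturday
2060: Thursday (leap)
2059: Wednesday
2058: Tuesday
2058 begins on a Tuesday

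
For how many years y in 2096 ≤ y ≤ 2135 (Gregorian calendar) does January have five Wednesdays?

January has 31 days; it has five Wednesdays when Wednesday falls among the first (month-length − 28) days — i.e. when January 1 is one of Wednesday/Tuesday/Monday.
January 1 by year: 2096:Sun 2097:Tue✓ 2098:Wed✓ 2099:Thu 2100:Fri 2101:Sat 2102:Sun 2103:Mon✓ 2104:Tue✓ 2105:Thu 2106:Fri 2107:Sat 2108:Sun 2109:Tue✓ 2110:Wed✓ …(10 more)… 2121:Wed✓ 2122:Thu 2123:Fri 2124:Sat 2125:Mon✓ 2126:Tue✓ 2127:Wed✓ 2128:Thu 2129:Sat 2130:Sun 2131:Mon✓ 2132:Tue✓ 2133:Thu 2134:Fri 2135:Sat
Years with five Wednesdays: 2097, 2098, 2103, 2104, 2109, 2110, 2114, 2115, 2116, 2120, 2121, 2125, 2126, 2127, 2131, 2132 → 16.

16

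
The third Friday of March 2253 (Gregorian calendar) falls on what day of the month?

March 1, 2253 is a Tuesday, so the first Friday is the 4th.
The third Friday is 4 + 14 = 18.

18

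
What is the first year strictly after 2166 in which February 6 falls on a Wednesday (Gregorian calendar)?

2171

From one year to the next, a fixed date's weekday advances by 1, or by 2 when a Feb 29 lies between the two dates.
2166: February 6 is Thursday.
2167: Friday (+1)
2168: Saturday (+1)
2169: Monday (+2)
2170: Tuesday (+1)
2171: Wednesday (+1)
February 6 falls on a Wednesday in 2171.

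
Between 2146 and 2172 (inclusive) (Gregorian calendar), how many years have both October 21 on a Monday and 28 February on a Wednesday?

1

Check each year's weekday for October 21 and 28 February:
  2146: Fri/Mon  2147: Sat/Tue  2148: Mon/Wed ✓  2149: Tue/Fri  2150: Wed/Sat  2151: Thu/Sun  2152: Sat/Mon  2153: Sun/Wed  2154: Mon/Thu  2155: Tue/Fri  2156: Thu/Sat  2157: Fri/Mon  2158: Sat/Tue  2159: Sun/Wed  2160: Tue/Thu  2161: Wed/Sat  2162: Thu/Sun  2163: Fri/Mon  2164: Sun/Tue  2165: Mon/Thu  2166: Tue/Fri  2167: Wed/Sat  2168: Fri/Sun  2169: Sat/Tue  2170: Sun/Wed  2171: Mon/Thu  2172: Wed/Fri
Both conditions hold in: 2148 — 1.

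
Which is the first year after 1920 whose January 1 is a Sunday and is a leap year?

1928

Jan 1 advances by 2 weekdays after a leap year and by 1 after a common year.
1920: Jan 1 is Thursday (leap).
1921: Saturday
1922: Sunday
1923: Monday
1924: Tuesday (leap)
1925: Thursday
1926: Friday
1927: Saturday
1928: Sunday (leap)
1928 begins on a Sunday and is a leap year.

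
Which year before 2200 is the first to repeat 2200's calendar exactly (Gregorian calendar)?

Two years share a calendar iff Jan 1 falls on the same weekday and both are leap or both are common. 2200: Jan 1 is Wednesday, common year.
2199: Jan 1 Tuesday, common
2198: Jan 1 Monday, common
2197: Jan 1 Sunday, common
2196: Jan 1 Friday, leap
2195: Jan 1 Thursday, common
2194: Jan 1 Wednesday, common
2194 matches on both conditions.

2194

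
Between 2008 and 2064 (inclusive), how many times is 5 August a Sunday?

8

Track 5 August's weekday year by year (advancing +1, or +2 across a Feb 29):
  2008: Tue  2009: Wed (+1)  2010: Thu (+1)  2011: Fri (+1)  2012: Sun (+2) ✓
  2013: Mon (+1)  2014: Tue (+1)  2015: Wed (+1)  2016: Fri (+2)  2017: Sat (+1)
  2018: Sun (+1) ✓  2019: Mon (+1)  2020: Wed (+2)  2021: Thu (+1)  … (29 more years) …
  2051: Sat (+1)  2052: Mon (+2)  2053: Tue (+1)  2054: Wed (+1)  2055: Thu (+1)
  2056: Sat (+2)  2057: Sun (+1) ✓  2058: Mon (+1)  2059: Tue (+1)  2060: Thu (+2)
  2061: Fri (+1)  2062: Sat (+1)  2063: Sun (+1) ✓  2064: Tue (+2)
Sunday years: 2012, 2018, 2029, 2035, 2040, 2046, 2057, 2063 — 8 in total.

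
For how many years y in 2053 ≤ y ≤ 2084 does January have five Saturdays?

January has 31 days; it has five Saturdays when Saturday falls among the first (month-length − 28) days — i.e. when January 1 is one of Saturday/Friday/Thursday.
January 1 by year: 2053:Wed 2054:Thu✓ 2055:Fri✓ 2056:Sat✓ 2057:Mon 2058:Tue 2059:Wed 2060:Thu✓ 2061:Sat✓ 2062:Sun 2063:Mon 2064:Tue 2065:Thu✓ 2066:Fri✓ 2067:Sat✓ 2068:Sun 2069:Tue 2070:Wed 2071:Thu✓ 2072:Fri✓ 2073:Sun 2074:Mon 2075:Tue 2076:Wed 2077:Fri✓ 2078:Sat✓ 2079:Sun 2080:Mon 2081:Wed 2082:Thu✓ 2083:Fri✓ 2084:Sat✓
Years with five Saturdays: 2054, 2055, 2056, 2060, 2061, 2065, 2066, 2067, 2071, 2072, 2077, 2078, 2082, 2083, 2084 → 15.

15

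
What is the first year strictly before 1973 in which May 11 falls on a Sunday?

From one year to the next, a fixed date's weekday advances by 1, or by 2 when a Feb 29 lies between the two dates.
1973: May 11 is Friday.
1972: Thursday (−1)
1971: Tuesday (−2)
1970: Monday (−1)
1969: Sunday (−1)
May 11 falls on a Sunday in 1969.

1969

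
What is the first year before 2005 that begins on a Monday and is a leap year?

1996

Jan 1 advances by 2 weekdays after a leap year and by 1 after a common year.
2005: Jan 1 is Saturday.
2004: Thursday (leap)
2003: Wednesday
2002: Tuesday
2001: Monday
2000: Saturday (leap)
1999: Friday
1998: Thursday
1997: Wednesday
1996: Monday (leap)
1996 begins on a Monday and is a leap year.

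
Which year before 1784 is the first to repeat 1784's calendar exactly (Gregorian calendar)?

1756

Two years share a calendar iff Jan 1 falls on the same weekday and both are leap or both are common. 1784: Jan 1 is Thursday, leap year.
1783: Jan 1 Wednesday, common
1782: Jan 1 Tuesday, common
1781: Jan 1 Monday, common
1780: Jan 1 Saturday, leap
1779: Jan 1 Friday, common
1778: Jan 1 Thursday, common
1777: Jan 1 Wednesday, common
1776: Jan 1 Monday, leap
1775: Jan 1 Sunday, common
1774: Jan 1 Saturday, common
1773: Jan 1 Friday, common
1772: Jan 1 Wednesday, leap
1771: Jan 1 Tuesday, common
1770: Jan 1 Monday, common
1769: Jan 1 Sunday, common
1768: Jan 1 Friday, leap
1767: Jan 1 Thursday, common
1766: Jan 1 Wednesday, common
1765: Jan 1 Tuesday, common
1764: Jan 1 Sunday, leap
1763: Jan 1 Saturday, common
1762: Jan 1 Friday, common
1761: Jan 1 Thursday, common
1760: Jan 1 Tuesday, leap
1759: Jan 1 Monday, common
1758: Jan 1 Sunday, common
1757: Jan 1 Saturday, common
1756: Jan 1 Thursday, leap
1756 matches on both conditions.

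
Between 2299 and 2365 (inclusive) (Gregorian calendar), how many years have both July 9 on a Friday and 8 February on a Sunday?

Check each year's weekday for July 9 and 8 February:
  2299: Sun/Wed  2300: Mon/Thu  2301: Tue/Fri  2302: Wed/Sat  2303: Thu/Sun  2304: Sat/Mon  2305: Sun/Wed  2306: Mon/Thu  2307: Tue/Fri  2308: Thu/Sat  2309: Fri/Mon  2310: Sat/Tue  2311: Sun/Wed  2312: Tue/Thu  …(39 more)…  2352: Wed/Fri  2353: Thu/Sun  2354: Fri/Mon  2355: Sat/Tue  2356: Mon/Wed  2357: Tue/Fri  2358: Wed/Sat  2359: Thu/Sun  2360: Sat/Mon  2361: Sun/Wed  2362: Mon/Thu  2363: Tue/Fri  2364: Thu/Sat  2365: Fri/Mon
Both conditions hold in: 2320, 2348 — 2.

2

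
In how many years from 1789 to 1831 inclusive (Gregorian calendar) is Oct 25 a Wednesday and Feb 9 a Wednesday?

1

Check each year's weekday for Oct 25 and Feb 9:
  1789: Sun/Mon  1790: Mon/Tue  1791: Tue/Wed  1792: Thu/Thu  1793: Fri/Sat  1794: Sat/Sun  1795: Sun/Mon  1796: Tue/Tue  1797: Wed/Thu  1798: Thu/Fri  1799: Fri/Sat  1800: Sat/Sun  1801: Sun/Mon  1802: Mon/Tue  …(15 more)…  1818: Sun/Mon  1819: Mon/Tue  1820: Wed/Wed ✓  1821: Thu/Fri  1822: Fri/Sat  1823: Sat/Sun  1824: Mon/Mon  1825: Tue/Wed  1826: Wed/Thu  1827: Thu/Fri  1828: Sat/Sat  1829: Sun/Mon  1830: Mon/Tue  1831: Tue/Wed
Both conditions hold in: 1820 — 1.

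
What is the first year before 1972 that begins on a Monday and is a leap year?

1968

Jan 1 advances by 2 weekdays after a leap year and by 1 after a common year.
1972: Jan 1 is Saturday (leap).
1971: Friday
1970: Thursday
1969: Wednesday
1968: Monday (leap)
1968 begins on a Monday and is a leap year.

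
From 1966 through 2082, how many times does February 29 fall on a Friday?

Leap years in 1966–2082: 29 of them.
Feb 29 weekday advances by 5 (mod 7) from one leap year to the next four years later (or differs when a century non-leap intervenes).
Leap-day weekdays: 1968:Thu 1972:Tue 1976:Sun 1980:Fri✓ 1984:Wed 1988:Mon 1992:Sat 1996:Thu 2000:Tue 2004:Sun 2008:Fri✓ 2012:Wed 2016:Mon …(3 more)… 2032:Sun 2036:Fri✓ 2040:Wed 2044:Mon 2048:Sat 2052:Thu 2056:Tue 2060:Sun 2064:Fri✓ 2068:Wed 2072:Mon 2076:Sat 2080:Thu
Friday: 1980, 2008, 2036, 2064 → 4.

4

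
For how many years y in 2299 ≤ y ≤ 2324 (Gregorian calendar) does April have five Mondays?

April has 30 days; it has five Mondays when Monday falls among the first (month-length − 28) days — i.e. when April 1 is one of Monday/Sunday.
April 1 by year: 2299:Sat 2300:Sun✓ 2301:Mon✓ 2302:Tue 2303:Wed 2304:Fri 2305:Sat 2306:Sun✓ 2307:Mon✓ 2308:Wed 2309:Thu 2310:Fri 2311:Sat 2312:Mon✓ 2313:Tue 2314:Wed 2315:Thu 2316:Sat 2317:Sun✓ 2318:Mon✓ 2319:Tue 2320:Thu 2321:Fri 2322:Sat 2323:Sun✓ 2324:Tue
Years with five Mondays: 2300, 2301, 2306, 2307, 2312, 2317, 2318, 2323 → 8.

8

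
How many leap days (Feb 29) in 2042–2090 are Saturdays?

Leap years in 2042–2090: 12 of them.
Feb 29 weekday advances by 5 (mod 7) from one leap year to the next four years later (or differs when a century non-leap intervenes).
Leap-day weekdays: 2044:Mon 2048:Sat✓ 2052:Thu 2056:Tue 2060:Sun 2064:Fri 2068:Wed 2072:Mon 2076:Sat✓ 2080:Thu 2084:Tue 2088:Sun
Saturday: 2048, 2076 → 2.

2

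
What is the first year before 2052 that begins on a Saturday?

Jan 1 advances by 2 weekdays after a leap year and by 1 after a common year.
2052: Jan 1 is Monday (leap).
2051: Sunday
2050: Saturday
2050 begins on a Saturday

2050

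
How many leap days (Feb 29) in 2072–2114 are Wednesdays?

Leap years in 2072–2114: 10 of them.
Feb 29 weekday advances by 5 (mod 7) from one leap year to the next four years later (or differs when a century non-leap intervenes).
Leap-day weekdays: 2072:Mon 2076:Sat 2080:Thu 2084:Tue 2088:Sun 2092:Fri 2096:Wed✓ 2104:Fri 2108:Wed✓ 2112:Mon
Wednesday: 2096, 2108 → 2.

2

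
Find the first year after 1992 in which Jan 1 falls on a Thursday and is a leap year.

2004

Jan 1 advances by 2 weekdays after a leap year and by 1 after a common year.
1992: Jan 1 is Wednesday (leap).
1993: Friday
1994: Saturday
1995: Sunday
1996: Monday (leap)
1997: Wednesday
1998: Thursday
1999: Friday
2000: Saturday (leap)
2001: Monday
2002: Tuesday
2003: Wednesday
2004: Thursday (leap)
2004 begins on a Thursday and is a leap year.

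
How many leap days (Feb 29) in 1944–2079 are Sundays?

Leap years in 1944–2079: 34 of them.
Feb 29 weekday advances by 5 (mod 7) from one leap year to the next four years later (or differs when a century non-leap intervenes).
Leap-day weekdays: 1944:Tue 1948:Sun✓ 1952:Fri 1956:Wed 1960:Mon 1964:Sat 1968:Thu 1972:Tue 1976:Sun✓ 1980:Fri 1984:Wed 1988:Mon 1992:Sat …(8 more)… 2028:Tue 2032:Sun✓ 2036:Fri 2040:Wed 2044:Mon 2048:Sat 2052:Thu 2056:Tue 2060:Sun✓ 2064:Fri 2068:Wed 2072:Mon 2076:Sat
Sunday: 1948, 1976, 2004, 2032, 2060 → 5.

5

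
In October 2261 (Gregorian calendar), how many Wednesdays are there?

5

October 2261 has 31 days and begins on Tuesday.
The first Wednesday is October 2.
Wednesdays fall on 2, 9, 16, 23, 30 — that's 5.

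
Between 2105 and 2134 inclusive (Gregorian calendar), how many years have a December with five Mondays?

December has 31 days; it has five Mondays when Monday falls among the first (month-length − 28) days — i.e. when December 1 is one of Monday/Sunday/Saturday.
December 1 by year: 2105:Tue 2106:Wed 2107:Thu 2108:Sat✓ 2109:Sun✓ 2110:Mon✓ 2111:Tue 2112:Thu 2113:Fri 2114:Sat✓ 2115:Sun✓ 2116:Tue 2117:Wed 2118:Thu 2119:Fri 2120:Sun✓ 2121:Mon✓ 2122:Tue 2123:Wed 2124:Fri 2125:Sat✓ 2126:Sun✓ 2127:Mon✓ 2128:Wed 2129:Thu 2130:Fri 2131:Sat✓ 2132:Mon✓ 2133:Tue 2134:Wed
Years with five Mondays: 2108, 2109, 2110, 2114, 2115, 2120, 2121, 2125, 2126, 2127, 2131, 2132 → 12.

12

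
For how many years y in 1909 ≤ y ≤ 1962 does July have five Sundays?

24

July has 31 days; it has five Sundays when Sunday falls among the first (month-length − 28) days — i.e. when July 1 is one of Sunday/Saturday/Friday.
July 1 by year: 1909:Thu 1910:Fri✓ 1911:Sat✓ 1912:Mon 1913:Tue 1914:Wed 1915:Thu 1916:Sat✓ 1917:Sun✓ 1918:Mon 1919:Tue 1920:Thu 1921:Fri✓ 1922:Sat✓ 1923:Sun✓ …(24 more)… 1948:Thu 1949:Fri✓ 1950:Sat✓ 1951:Sun✓ 1952:Tue 1953:Wed 1954:Thu 1955:Fri✓ 1956:Sun✓ 1957:Mon 1958:Tue 1959:Wed 1960:Fri✓ 1961:Sat✓ 1962:Sun✓
Years with five Sundays: 1910, 1911, 1916, 1917, 1921, 1922, 1923, 1927, 1928, 1932, 1933, 1934, 1938, 1939, 1944, 1945, 1949, 1950, 1951, 1955, 1956, 1960, 1961, 1962 → 24.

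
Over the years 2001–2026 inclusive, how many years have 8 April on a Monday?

Track 8 April's weekday year by year (advancing +1, or +2 across a Feb 29):
  2001: Sun  2002: Mon (+1) ✓  2003: Tue (+1)  2004: Thu (+2)  2005: Fri (+1)
  2006: Sat (+1)  2007: Sun (+1)  2008: Tue (+2)  2009: Wed (+1)  2010: Thu (+1)
  2011: Fri (+1)  2012: Sun (+2)  2013: Mon (+1) ✓  2014: Tue (+1)  2015: Wed (+1)
  2016: Fri (+2)  2017: Sat (+1)  2018: Sun (+1)  2019: Mon (+1) ✓  2020: Wed (+2)
  2021: Thu (+1)  2022: Fri (+1)  2023: Sat (+1)  2024: Mon (+2) ✓  2025: Tue (+1)
  2026: Wed (+1)
Monday years: 2002, 2013, 2019, 2024 — 4 in total.

4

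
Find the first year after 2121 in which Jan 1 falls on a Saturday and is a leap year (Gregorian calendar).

2124

Jan 1 advances by 2 weekdays after a leap year and by 1 after a common year.
2121: Jan 1 is Wednesday.
2122: Thursday
2123: Friday
2124: Saturday (leap)
2124 begins on a Saturday and is a leap year.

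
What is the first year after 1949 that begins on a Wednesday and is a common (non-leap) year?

Jan 1 advances by 2 weekdays after a leap year and by 1 after a common year.
1949: Jan 1 is Saturday.
1950: Sunday
1951: Monday
1952: Tuesday (leap)
1953: Thursday
1954: Friday
1955: Saturday
1956: Sunday (leap)
1957: Tuesday
1958: Wednesday
1958 begins on a Wednesday and is a common year.

1958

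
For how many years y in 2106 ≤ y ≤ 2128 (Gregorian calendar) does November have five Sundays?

November has 30 days; it has five Sundays when Sunday falls among the first (month-length − 28) days — i.e. when November 1 is one of Sunday/Saturday.
November 1 by year: 2106:Mon 2107:Tue 2108:Thu 2109:Fri 2110:Sat✓ 2111:Sun✓ 2112:Tue 2113:Wed 2114:Thu 2115:Fri 2116:Sun✓ 2117:Mon 2118:Tue 2119:Wed 2120:Fri 2121:Sat✓ 2122:Sun✓ 2123:Mon 2124:Wed 2125:Thu 2126:Fri 2127:Sat✓ 2128:Mon
Years with five Sundays: 2110, 2111, 2116, 2121, 2122, 2127 → 6.

6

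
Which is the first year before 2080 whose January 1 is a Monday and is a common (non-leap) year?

Jan 1 advances by 2 weekdays after a leap year and by 1 after a common year.
2080: Jan 1 is Monday (leap).
2079: Sunday
2078: Saturday
2077: Friday
2076: Wednesday (leap)
2075: Tuesday
2074: Monday
2074 begins on a Monday and is a common year.

2074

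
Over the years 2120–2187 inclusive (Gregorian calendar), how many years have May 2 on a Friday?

10

Track May 2's weekday year by year (advancing +1, or +2 across a Feb 29):
  2120: Thu  2121: Fri (+1) ✓  2122: Sat (+1)  2123: Sun (+1)  2124: Tue (+2)
  2125: Wed (+1)  2126: Thu (+1)  2127: Fri (+1) ✓  2128: Sun (+2)  2129: Mon (+1)
  2130: Tue (+1)  2131: Wed (+1)  2132: Fri (+2) ✓  2133: Sat (+1)  … (40 more years) …
  2174: Mon (+1)  2175: Tue (+1)  2176: Thu (+2)  2177: Fri (+1) ✓  2178: Sat (+1)
  2179: Sun (+1)  2180: Tue (+2)  2181: Wed (+1)  2182: Thu (+1)  2183: Fri (+1) ✓
  2184: Sun (+2)  2185: Mon (+1)  2186: Tue (+1)  2187: Wed (+1)
Friday years: 2121, 2127, 2132, 2138, 2149, 2155, 2160, 2166, 2177, 2183 — 10 in total.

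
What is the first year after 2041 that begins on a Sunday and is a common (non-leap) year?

2045

Jan 1 advances by 2 weekdays after a leap year and by 1 after a common year.
2041: Jan 1 is Tuesday.
2042: Wednesday
2043: Thursday
2044: Friday (leap)
2045: Sunday
2045 begins on a Sunday and is a common year.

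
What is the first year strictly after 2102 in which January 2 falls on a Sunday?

From one year to the next, a fixed date's weekday advances by 1, or by 2 when a Feb 29 lies between the two dates.
2102: January 2 is Monday.
2103: Tuesday (+1)
2104: Wednesday (+1)
2105: Friday (+2)
2106: Saturday (+1)
2107: Sunday (+1)
January 2 falls on a Sunday in 2107.

2107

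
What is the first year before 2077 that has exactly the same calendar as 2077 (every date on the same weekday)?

2066

Two years share a calendar iff Jan 1 falls on the same weekday and both are leap or both are common. 2077: Jan 1 is Friday, common year.
2076: Jan 1 Wednesday, leap
2075: Jan 1 Tuesday, common
2074: Jan 1 Monday, common
2073: Jan 1 Sunday, common
2072: Jan 1 Friday, leap
2071: Jan 1 Thursday, common
2070: Jan 1 Wednesday, common
2069: Jan 1 Tuesday, common
2068: Jan 1 Sunday, leap
2067: Jan 1 Saturday, common
2066: Jan 1 Friday, common
2066 matches on both conditions.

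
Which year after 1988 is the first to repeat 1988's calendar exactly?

Two years share a calendar iff Jan 1 falls on the same weekday and both are leap or both are common. 1988: Jan 1 is Friday, leap year.
1989: Jan 1 Sunday, common
1990: Jan 1 Monday, common
1991: Jan 1 Tuesday, common
1992: Jan 1 Wednesday, leap
1993: Jan 1 Friday, common
1994: Jan 1 Saturday, common
1995: Jan 1 Sunday, common
1996: Jan 1 Monday, leap
1997: Jan 1 Wednesday, common
1998: Jan 1 Thursday, common
1999: Jan 1 Friday, common
2000: Jan 1 Saturday, leap
2001: Jan 1 Monday, common
2002: Jan 1 Tuesday, common
2003: Jan 1 Wednesday, common
2004: Jan 1 Thursday, leap
2005: Jan 1 Saturday, common
2006: Jan 1 Sunday, common
2007: Jan 1 Monday, common
2008: Jan 1 Tuesday, leap
2009: Jan 1 Thursday, common
2010: Jan 1 Friday, common
2011: Jan 1 Saturday, common
2012: Jan 1 Sunday, leap
2013: Jan 1 Tuesday, common
2014: Jan 1 Wednesday, common
2015: Jan 1 Thursday, common
2016: Jan 1 Friday, leap
2016 matches on both conditions.

2016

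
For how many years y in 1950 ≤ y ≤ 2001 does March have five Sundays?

22

March has 31 days; it has five Sundays when Sunday falls among the first (month-length − 28) days — i.e. when March 1 is one of Sunday/Saturday/Friday.
March 1 by year: 1950:Wed 1951:Thu 1952:Sat✓ 1953:Sun✓ 1954:Mon 1955:Tue 1956:Thu 1957:Fri✓ 1958:Sat✓ 1959:Sun✓ 1960:Tue 1961:Wed 1962:Thu 1963:Fri✓ 1964:Sun✓ …(22 more)… 1987:Sun✓ 1988:Tue 1989:Wed 1990:Thu 1991:Fri✓ 1992:Sun✓ 1993:Mon 1994:Tue 1995:Wed 1996:Fri✓ 1997:Sat✓ 1998:Sun✓ 1999:Mon 2000:Wed 2001:Thu
Years with five Sundays: 1952, 1953, 1957, 1958, 1959, 1963, 1964, 1968, 1969, 1970, 1974, 1975, 1980, 1981, 1985, 1986, 1987, 1991, 1992, 1996, 1997, 1998 → 22.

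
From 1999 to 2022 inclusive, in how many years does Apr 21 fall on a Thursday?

Track Apr 21's weekday year by year (advancing +1, or +2 across a Feb 29):
  1999: Wed  2000: Fri (+2)  2001: Sat (+1)  2002: Sun (+1)  2003: Mon (+1)
  2004: Wed (+2)  2005: Thu (+1) ✓  2006: Fri (+1)  2007: Sat (+1)  2008: Mon (+2)
  2009: Tue (+1)  2010: Wed (+1)  2011: Thu (+1) ✓  2012: Sat (+2)  2013: Sun (+1)
  2014: Mon (+1)  2015: Tue (+1)  2016: Thu (+2) ✓  2017: Fri (+1)  2018: Sat (+1)
  2019: Sun (+1)  2020: Tue (+2)  2021: Wed (+1)  2022: Thu (+1) ✓
Thursday years: 2005, 2011, 2016, 2022 — 4 in total.

4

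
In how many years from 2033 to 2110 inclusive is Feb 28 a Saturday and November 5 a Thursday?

9

Check each year's weekday for Feb 28 and November 5:
  2033: Mon/Sat  2034: Tue/Sun  2035: Wed/Mon  2036: Thu/Wed  2037: Sat/Thu ✓  2038: Sun/Fri  2039: Mon/Sat  2040: Tue/Mon  2041: Thu/Tue  2042: Fri/Wed  2043: Sat/Thu ✓  2044: Sun/Sat  2045: Tue/Sun  2046: Wed/Mon  …(50 more)…  2097: Thu/Tue  2098: Fri/Wed  2099: Sat/Thu ✓  2100: Sun/Fri  2101: Mon/Sat  2102: Tue/Sun  2103: Wed/Mon  2104: Thu/Wed  2105: Sat/Thu ✓  2106: Sun/Fri  2107: Mon/Sat  2108: Tue/Mon  2109: Thu/Tue  2110: Fri/Wed
Both conditions hold in: 2037, 2043, 2054, 2065, 2071, 2082, 2093, 2099, 2105 — 9.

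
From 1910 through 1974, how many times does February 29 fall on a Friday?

2

Leap years in 1910–1974: 16 of them.
Feb 29 weekday advances by 5 (mod 7) from one leap year to the next four years later (or differs when a century non-leap intervenes).
Leap-day weekdays: 1912:Thu 1916:Tue 1920:Sun 1924:Fri✓ 1928:Wed 1932:Mon 1936:Sat 1940:Thu 1944:Tue 1948:Sun 1952:Fri✓ 1956:Wed 1960:Mon 1964:Sat 1968:Thu 1972:Tue
Friday: 1924, 1952 → 2.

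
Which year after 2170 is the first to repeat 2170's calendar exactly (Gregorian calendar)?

Two years share a calendar iff Jan 1 falls on the same weekday and both are leap or both are common. 2170: Jan 1 is Monday, common year.
2171: Jan 1 Tuesday, common
2172: Jan 1 Wednesday, leap
2173: Jan 1 Friday, common
2174: Jan 1 Saturday, common
2175: Jan 1 Sunday, common
2176: Jan 1 Monday, leap
2177: Jan 1 Wednesday, common
2178: Jan 1 Thursday, common
2179: Jan 1 Friday, common
2180: Jan 1 Saturday, leap
2181: Jan 1 Monday, common
2181 matches on both conditions.

2181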